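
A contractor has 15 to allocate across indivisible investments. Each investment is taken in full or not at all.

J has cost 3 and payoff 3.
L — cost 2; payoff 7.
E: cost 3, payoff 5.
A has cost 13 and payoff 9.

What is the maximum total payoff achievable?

16

This is a 0-1 knapsack instance.
Allowing fractional choices, the relaxed optimum would be about 19.8, but investments are indivisible.
L + A: cost 2 + 13 = 15 ≤ 15, payoff 7 + 9 = 16.
J + L + E: cost 3 + 2 + 3 = 8 ≤ 15, payoff 3 + 7 + 5 = 15.
L + E: cost 2 + 3 = 5 ≤ 15, payoff 7 + 5 = 12.
Best is L and A with total payoff 16.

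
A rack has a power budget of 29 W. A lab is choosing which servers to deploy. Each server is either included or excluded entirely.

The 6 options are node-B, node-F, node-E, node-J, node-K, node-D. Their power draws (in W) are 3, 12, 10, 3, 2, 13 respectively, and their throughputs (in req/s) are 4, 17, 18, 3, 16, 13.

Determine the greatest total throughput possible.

55

Allowing fractional choices, the relaxed optimum would be about 57.0, but servers are indivisible.
node-B + node-F + node-E + node-K: power draw 3 + 12 + 10 + 2 = 27 ≤ 29, throughput 4 + 17 + 18 + 16 = 55.
node-F + node-E + node-J + node-K: power draw 12 + 10 + 3 + 2 = 27 ≤ 29, throughput 17 + 18 + 3 + 16 = 54.
node-F + node-E + node-K: power draw 12 + 10 + 2 = 24 ≤ 29, throughput 17 + 18 + 16 = 51.
Best is node-B, node-F, node-E, and node-K with total throughput 55.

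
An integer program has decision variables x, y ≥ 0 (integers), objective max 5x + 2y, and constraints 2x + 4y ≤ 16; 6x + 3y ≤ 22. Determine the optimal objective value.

(x,y)=(3,1) is feasible, giving 17.
(x,y)=(3,0) is feasible, giving 15.
(x,y)=(2,2) is feasible, giving 14.
(x,y)=(2,1) is feasible, giving 12.
Maximum is 17 at (x,y)=(3,1).

17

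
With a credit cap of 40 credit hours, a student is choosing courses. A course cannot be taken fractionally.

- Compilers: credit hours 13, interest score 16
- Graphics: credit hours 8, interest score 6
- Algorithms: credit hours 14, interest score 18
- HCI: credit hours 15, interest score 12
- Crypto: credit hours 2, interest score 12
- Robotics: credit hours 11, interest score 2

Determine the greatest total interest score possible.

Compilers + Graphics + Algorithms + Crypto: credit hours 13 + 8 + 14 + 2 = 37 ≤ 40, interest score 16 + 6 + 18 + 12 = 52.
Graphics + Algorithms + HCI + Crypto: credit hours 8 + 14 + 15 + 2 = 39 ≤ 40, interest score 6 + 18 + 12 + 12 = 48.
Best is Compilers, Graphics, Algorithms, and Crypto with total interest score 52.

52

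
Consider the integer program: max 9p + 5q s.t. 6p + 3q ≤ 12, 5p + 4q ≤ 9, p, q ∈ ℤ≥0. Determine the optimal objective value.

14

Relaxing integrality, the LP optimum is 16.20 at (p,q) = (1.8, 0), which is not an integer point.
(p,q)=(1,1): 6·1+3·1=9≤12, 5·1+4·1=9≤9, objective 14.
(p,q)=(0,2): 6·0+3·2=6≤12, 5·0+4·2=8≤9, objective 10.
(p,q)=(1,0): 6·1+3·0=6≤12, 5·1+4·0=5≤9, objective 9.
Maximum is 14 at (p,q)=(1,1).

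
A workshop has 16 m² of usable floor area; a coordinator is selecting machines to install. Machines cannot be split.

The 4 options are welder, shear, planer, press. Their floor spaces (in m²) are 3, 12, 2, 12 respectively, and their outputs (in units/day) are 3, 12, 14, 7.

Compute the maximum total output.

26

Treat it as a binary knapsack problem.
Take shear and planer: floor space 12 + 2 = 14 ≤ 16, output 12 + 14 = 26.
No other feasible combination does better.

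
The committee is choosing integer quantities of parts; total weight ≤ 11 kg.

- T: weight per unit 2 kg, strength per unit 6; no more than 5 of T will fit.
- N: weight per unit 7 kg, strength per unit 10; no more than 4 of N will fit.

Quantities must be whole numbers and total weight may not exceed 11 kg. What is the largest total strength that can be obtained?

30

5×T: weight 10 ≤ 11, strength 5·6 = 30.
4×T: weight 8 ≤ 11, strength 4·6 = 24.
Best is 30.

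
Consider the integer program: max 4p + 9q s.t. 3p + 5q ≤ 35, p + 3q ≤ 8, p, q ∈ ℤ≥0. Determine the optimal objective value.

32

(p,q)=(8,0): 3·8+5·0=24≤35, 1·8+3·0=8≤8, objective 32.
(p,q)=(7,0): 3·7+5·0=21≤35, 1·7+3·0=7≤8, objective 28.
No feasible integer point exceeds 32.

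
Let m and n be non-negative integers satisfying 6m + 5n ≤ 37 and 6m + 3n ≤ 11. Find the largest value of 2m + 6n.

(m,n)=(0,3): 6·0+5·3=15≤37, 6·0+3·3=9≤11, objective 18.
(m,n)=(0,2): 6·0+5·2=10≤37, 6·0+3·2=6≤11, objective 12.
No feasible integer point exceeds 18.

18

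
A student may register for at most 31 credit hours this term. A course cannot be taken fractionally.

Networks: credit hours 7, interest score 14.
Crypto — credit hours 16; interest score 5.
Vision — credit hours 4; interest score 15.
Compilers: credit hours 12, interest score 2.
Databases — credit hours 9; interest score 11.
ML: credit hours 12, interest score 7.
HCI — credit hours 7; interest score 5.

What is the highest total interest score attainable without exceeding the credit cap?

Allowing fractional choices, the relaxed optimum would be about 47.3, but courses are indivisible.
Networks + Vision + ML + HCI: credit hours 7 + 4 + 12 + 7 = 30 ≤ 31, interest score 14 + 15 + 7 + 5 = 41.
Networks + Vision + Databases + HCI: credit hours 7 + 4 + 9 + 7 = 27 ≤ 31, interest score 14 + 15 + 11 + 5 = 45.
Best is Networks, Vision, Databases, and HCI with total interest score 45.

45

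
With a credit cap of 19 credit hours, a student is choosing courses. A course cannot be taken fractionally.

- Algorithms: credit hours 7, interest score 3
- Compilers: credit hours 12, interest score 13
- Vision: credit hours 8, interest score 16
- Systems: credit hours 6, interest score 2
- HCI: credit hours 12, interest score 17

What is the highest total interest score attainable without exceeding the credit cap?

Treat it as a binary knapsack problem.
Allowing fractional choices, the relaxed optimum would be about 31.6, but courses are indivisible.
Systems + HCI: credit hours 6 + 12 = 18 ≤ 19, interest score 2 + 17 = 19.
Algorithms + HCI: credit hours 7 + 12 = 19 ≤ 19, interest score 3 + 17 = 20.
Algorithms + Vision: credit hours 7 + 8 = 15 ≤ 19, interest score 3 + 16 = 19.
Best is Algorithms and HCI with total interest score 20.

20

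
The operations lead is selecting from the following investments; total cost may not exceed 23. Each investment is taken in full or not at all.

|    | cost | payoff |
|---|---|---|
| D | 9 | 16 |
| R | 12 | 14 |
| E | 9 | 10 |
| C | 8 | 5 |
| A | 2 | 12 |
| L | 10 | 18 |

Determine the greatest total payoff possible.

46

Allowing fractional choices, the relaxed optimum would be about 48.3, but investments are indivisible.
E + A + L: cost 9 + 2 + 10 = 21 ≤ 23, payoff 10 + 12 + 18 = 40.
D + A + L: cost 9 + 2 + 10 = 21 ≤ 23, payoff 16 + 12 + 18 = 46.
D + R + A: cost 9 + 12 + 2 = 23 ≤ 23, payoff 16 + 14 + 12 = 42.
Best is D, A, and L with total payoff 46.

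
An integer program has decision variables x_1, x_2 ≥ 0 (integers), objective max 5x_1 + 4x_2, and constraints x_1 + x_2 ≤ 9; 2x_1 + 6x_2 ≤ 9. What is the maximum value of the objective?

The continuous relaxation peaks at (4.5, 0) with value 22.50; rounding to a feasible lattice point costs some objective.
(x_1,x_2)=(4,0): 1·4+1·0=4≤9, 2·4+6·0=8≤9, objective 20.
(x_1,x_2)=(3,0): 1·3+1·0=3≤9, 2·3+6·0=6≤9, objective 15.
No feasible integer point exceeds 20.

20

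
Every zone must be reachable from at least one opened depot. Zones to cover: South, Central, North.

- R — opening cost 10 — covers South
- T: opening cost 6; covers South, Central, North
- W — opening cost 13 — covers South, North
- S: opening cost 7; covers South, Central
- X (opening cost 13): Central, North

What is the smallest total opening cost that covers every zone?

6

T alone covers South, Central, North — every zone.
Total opening cost: 6.
No cover costs less than 6.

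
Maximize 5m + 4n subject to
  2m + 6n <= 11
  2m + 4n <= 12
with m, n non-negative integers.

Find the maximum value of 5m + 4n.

25

The continuous relaxation peaks at (5.5, 0) with value 27.50; rounding to a feasible lattice point costs some objective.
(m,n)=(5,0): 2·5+6·0=10≤11, 2·5+4·0=10≤12, objective 25.
(m,n)=(4,0): 2·4+6·0=8≤11, 2·4+4·0=8≤12, objective 20.
Maximum is 25 at (m,n)=(5,0).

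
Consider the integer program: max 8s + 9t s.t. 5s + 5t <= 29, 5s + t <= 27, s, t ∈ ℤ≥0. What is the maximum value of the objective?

(s,t)=(0,5) is feasible, giving 45.
(s,t)=(1,4) is feasible, giving 44.
Maximum is 45 at (s,t)=(0,5).

45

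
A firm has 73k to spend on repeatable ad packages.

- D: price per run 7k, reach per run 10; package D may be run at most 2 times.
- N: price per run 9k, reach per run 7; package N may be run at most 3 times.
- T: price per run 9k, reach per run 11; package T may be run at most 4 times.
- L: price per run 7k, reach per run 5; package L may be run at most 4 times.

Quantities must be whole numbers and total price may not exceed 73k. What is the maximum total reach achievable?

2×D, 1×N, 4×T, and 2×L: price 73 ≤ 73, reach 2·10 + 1·7 + 4·11 + 2·5 = 81.
2×D, 4×T, and 3×L: price 71 ≤ 73, reach 2·10 + 4·11 + 3·5 = 79.
Best is 81.

81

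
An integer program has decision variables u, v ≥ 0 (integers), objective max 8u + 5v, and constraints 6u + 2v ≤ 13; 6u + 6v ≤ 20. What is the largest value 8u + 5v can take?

Relaxing integrality, the LP optimum is 21.42 at (u,v) = (1.58, 1.75), which is not an integer point.
(u,v)=(1,2) is feasible, giving 18.
(u,v)=(2,0) is feasible, giving 16.
(u,v)=(0,3) is feasible, giving 15.
(u,v)=(1,1) is feasible, giving 13.
Maximum is 18 at (u,v)=(1,2).

18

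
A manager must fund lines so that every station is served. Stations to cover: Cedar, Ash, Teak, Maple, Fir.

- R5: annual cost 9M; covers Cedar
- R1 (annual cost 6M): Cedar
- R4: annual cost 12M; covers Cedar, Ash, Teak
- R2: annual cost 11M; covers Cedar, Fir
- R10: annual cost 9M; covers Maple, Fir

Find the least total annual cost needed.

Choose R4 and R10: together they cover Cedar, Ash, Teak, Maple, Fir — every station.
Total annual cost: 12 + 9 = 21.
No cover costs less than 21.

21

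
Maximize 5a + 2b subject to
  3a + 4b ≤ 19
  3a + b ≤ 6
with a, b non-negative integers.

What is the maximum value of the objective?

Relaxing integrality, the LP optimum is 11.44 at (a,b) = (0.556, 4.33), which is not an integer point.
(a,b)=(1,3): 3·1+4·3=15≤19, 3·1+1·3=6≤6, objective 11.
(a,b)=(1,2): 3·1+4·2=11≤19, 3·1+1·2=5≤6, objective 9.
(a,b)=(0,4): 3·0+4·4=16≤19, 3·0+1·4=4≤6, objective 8.
The best lattice point is (1,3), giving 11.

11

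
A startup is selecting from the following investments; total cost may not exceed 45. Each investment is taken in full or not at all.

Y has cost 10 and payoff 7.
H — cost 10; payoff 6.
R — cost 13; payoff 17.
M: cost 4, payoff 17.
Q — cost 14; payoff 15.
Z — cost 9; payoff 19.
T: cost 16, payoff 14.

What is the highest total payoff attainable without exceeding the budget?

R + M + Q + Z: cost 13 + 4 + 14 + 9 = 40 ≤ 45, payoff 17 + 17 + 15 + 19 = 68.
R + M + Z + T: cost 13 + 4 + 9 + 16 = 42 ≤ 45, payoff 17 + 17 + 19 + 14 = 67.
M + Q + Z + T: cost 4 + 14 + 9 + 16 = 43 ≤ 45, payoff 17 + 15 + 19 + 14 = 65.
Best is R, M, Q, and Z with total payoff 68.

68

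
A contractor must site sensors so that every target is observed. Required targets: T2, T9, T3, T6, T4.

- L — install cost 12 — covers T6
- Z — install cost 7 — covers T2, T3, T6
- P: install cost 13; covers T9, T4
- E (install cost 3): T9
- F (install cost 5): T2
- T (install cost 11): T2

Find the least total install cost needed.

The greedy cost-per-new-target heuristic would pick Z, E, and P for 23, but a cheaper cover exists.
Choose Z and P: together they cover T2, T9, T3, T6, T4 — every target.
Total install cost: 7 + 13 = 20.
No cover costs less than 20.

20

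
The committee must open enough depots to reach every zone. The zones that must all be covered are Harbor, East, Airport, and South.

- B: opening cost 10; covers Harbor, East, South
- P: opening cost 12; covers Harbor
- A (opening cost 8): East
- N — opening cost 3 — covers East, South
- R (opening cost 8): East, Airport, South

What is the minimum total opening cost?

The greedy cost-per-new-zone heuristic would pick N, R, and B for 21, but a cheaper cover exists.
Choose B and R: together they cover Harbor, East, Airport, South — every zone.
Total opening cost: 10 + 8 = 18.
No cover costs less than 18.

18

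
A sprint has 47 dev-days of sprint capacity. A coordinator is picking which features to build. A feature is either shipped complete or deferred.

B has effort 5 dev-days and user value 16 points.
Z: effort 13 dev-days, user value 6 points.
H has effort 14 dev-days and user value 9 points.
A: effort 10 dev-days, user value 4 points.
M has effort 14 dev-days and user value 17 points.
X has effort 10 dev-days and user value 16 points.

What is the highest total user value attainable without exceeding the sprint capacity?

58

This is a 0-1 knapsack instance.
Allowing fractional choices, the relaxed optimum would be about 59.8, but features are indivisible.
B + Z + M + X: effort 5 + 13 + 14 + 10 = 42 ≤ 47, user value 16 + 6 + 17 + 16 = 55.
B + H + M + X: effort 5 + 14 + 14 + 10 = 43 ≤ 47, user value 16 + 9 + 17 + 16 = 58.
Best is B, H, M, and X with total user value 58.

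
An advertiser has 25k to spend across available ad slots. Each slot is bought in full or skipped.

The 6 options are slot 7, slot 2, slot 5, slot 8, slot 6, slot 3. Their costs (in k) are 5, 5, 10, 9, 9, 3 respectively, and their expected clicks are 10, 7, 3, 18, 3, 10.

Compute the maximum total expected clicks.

This is an integer program with binary decision variables.
Allowing fractional choices, the relaxed optimum would be about 46.0, but ad slots are indivisible.
slot 2 + slot 8 + slot 3: cost 5 + 9 + 3 = 17 ≤ 25, expected clicks 7 + 18 + 10 = 35.
slot 7 + slot 8 + slot 3: cost 5 + 9 + 3 = 17 ≤ 25, expected clicks 10 + 18 + 10 = 38.
slot 7 + slot 2 + slot 8 + slot 3: cost 5 + 5 + 9 + 3 = 22 ≤ 25, expected clicks 10 + 7 + 18 + 10 = 45.
Best is slot 7, slot 2, slot 8, and slot 3 with total expected clicks 45.

45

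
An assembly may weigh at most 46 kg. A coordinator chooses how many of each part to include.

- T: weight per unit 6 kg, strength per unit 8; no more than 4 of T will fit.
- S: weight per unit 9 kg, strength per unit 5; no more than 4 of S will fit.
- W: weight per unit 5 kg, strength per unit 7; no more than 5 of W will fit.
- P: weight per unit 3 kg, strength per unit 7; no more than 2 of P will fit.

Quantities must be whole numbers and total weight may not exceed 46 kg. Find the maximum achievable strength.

67

This is a bounded integer knapsack.
3×T, 4×W, and 2×P: weight 44 ≤ 46, strength 3·8 + 4·7 + 2·7 = 66.
4×T, 3×W, and 2×P: weight 45 ≤ 46, strength 4·8 + 3·7 + 2·7 = 67.
Best is 67.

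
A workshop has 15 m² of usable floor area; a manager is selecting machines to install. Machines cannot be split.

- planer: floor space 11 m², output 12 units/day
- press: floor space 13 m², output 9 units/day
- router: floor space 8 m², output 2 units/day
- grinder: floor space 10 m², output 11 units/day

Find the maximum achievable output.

12

Allowing fractional choices, the relaxed optimum would be about 16.5, but machines are indivisible.
grinder: floor space 10 ≤ 15, output 11.
press: floor space 13 ≤ 15, output 9.
planer: floor space 11 ≤ 15, output 12.
Best is planer with total output 12.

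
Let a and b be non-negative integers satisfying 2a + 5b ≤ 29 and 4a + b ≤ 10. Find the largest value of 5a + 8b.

45

Relaxing integrality, the LP optimum is 48.50 at (a,b) = (1.17, 5.33), which is not an integer point.
(a,b)=(1,5): 2·1+5·5=27≤29, 4·1+1·5=9≤10, objective 45.
(a,b)=(0,5): 2·0+5·5=25≤29, 4·0+1·5=5≤10, objective 40.
(a,b)=(1,4): 2·1+5·4=22≤29, 4·1+1·4=8≤10, objective 37.
The best lattice point is (1,5), giving 45.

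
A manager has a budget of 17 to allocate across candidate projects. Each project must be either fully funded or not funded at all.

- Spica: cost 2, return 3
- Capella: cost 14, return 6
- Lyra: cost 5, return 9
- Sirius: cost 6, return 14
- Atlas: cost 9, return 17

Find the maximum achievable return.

Allowing fractional choices, the relaxed optimum would be about 34.6, but projects are indivisible.
Spica + Lyra + Atlas: cost 2 + 5 + 9 = 16 ≤ 17, return 3 + 9 + 17 = 29.
Sirius + Atlas: cost 6 + 9 = 15 ≤ 17, return 14 + 17 = 31.
Spica + Sirius + Atlas: cost 2 + 6 + 9 = 17 ≤ 17, return 3 + 14 + 17 = 34.
Best is Spica, Sirius, and Atlas with total return 34.

34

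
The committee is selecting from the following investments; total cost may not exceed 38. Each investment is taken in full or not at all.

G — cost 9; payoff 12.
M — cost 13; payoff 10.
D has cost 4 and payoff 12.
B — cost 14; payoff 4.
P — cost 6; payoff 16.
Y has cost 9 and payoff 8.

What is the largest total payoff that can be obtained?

Allowing fractional choices, the relaxed optimum would be about 55.7, but investments are indivisible.
G + M + D + P: cost 9 + 13 + 4 + 6 = 32 ≤ 38, payoff 12 + 10 + 12 + 16 = 50.
M + D + P + Y: cost 13 + 4 + 6 + 9 = 32 ≤ 38, payoff 10 + 12 + 16 + 8 = 46.
G + D + P + Y: cost 9 + 4 + 6 + 9 = 28 ≤ 38, payoff 12 + 12 + 16 + 8 = 48.
Best is G, M, D, and P with total payoff 50.

50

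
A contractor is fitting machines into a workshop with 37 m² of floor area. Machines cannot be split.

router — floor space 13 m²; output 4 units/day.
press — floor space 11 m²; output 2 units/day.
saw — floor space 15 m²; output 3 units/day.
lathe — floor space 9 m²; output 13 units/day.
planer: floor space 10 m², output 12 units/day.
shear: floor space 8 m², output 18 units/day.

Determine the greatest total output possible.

Allowing fractional choices, the relaxed optimum would be about 46.1, but machines are indivisible.
router + lathe + shear: floor space 13 + 9 + 8 = 30 ≤ 37, output 4 + 13 + 18 = 35.
lathe + planer + shear: floor space 9 + 10 + 8 = 27 ≤ 37, output 13 + 12 + 18 = 43.
router + planer + shear: floor space 13 + 10 + 8 = 31 ≤ 37, output 4 + 12 + 18 = 34.
Best is lathe, planer, and shear with total output 43.

43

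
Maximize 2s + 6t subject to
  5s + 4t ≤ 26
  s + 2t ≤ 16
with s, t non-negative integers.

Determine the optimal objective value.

Relaxing integrality, the LP optimum is 39.00 at (s,t) = (0, 6.5), which is not an integer point.
(s,t)=(0,6): 5·0+4·6=24≤26, 1·0+2·6=12≤16, objective 36.
(s,t)=(1,5): 5·1+4·5=25≤26, 1·1+2·5=11≤16, objective 32.
(s,t)=(0,5): 5·0+4·5=20≤26, 1·0+2·5=10≤16, objective 30.
The best lattice point is (0,6), giving 36.

36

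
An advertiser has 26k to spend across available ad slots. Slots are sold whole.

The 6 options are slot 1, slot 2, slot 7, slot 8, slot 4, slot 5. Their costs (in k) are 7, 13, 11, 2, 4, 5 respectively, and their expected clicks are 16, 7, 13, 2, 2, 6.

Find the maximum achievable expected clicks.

Take slot 1, slot 7, slot 8, and slot 5: cost 7 + 11 + 2 + 5 = 25 ≤ 26, expected clicks 16 + 13 + 2 + 6 = 37.
No other feasible combination does better.

37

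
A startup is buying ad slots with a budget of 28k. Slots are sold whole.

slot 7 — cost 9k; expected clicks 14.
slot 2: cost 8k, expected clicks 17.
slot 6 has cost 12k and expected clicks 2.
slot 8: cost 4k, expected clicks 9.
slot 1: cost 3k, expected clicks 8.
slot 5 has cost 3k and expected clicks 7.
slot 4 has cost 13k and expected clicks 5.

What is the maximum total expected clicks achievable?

55

This is a 0-1 knapsack instance.
slot 7 + slot 2 + slot 8 + slot 5: cost 9 + 8 + 4 + 3 = 24 ≤ 28, expected clicks 14 + 17 + 9 + 7 = 47.
slot 7 + slot 2 + slot 8 + slot 1: cost 9 + 8 + 4 + 3 = 24 ≤ 28, expected clicks 14 + 17 + 9 + 8 = 48.
slot 7 + slot 2 + slot 8 + slot 1 + slot 5: cost 9 + 8 + 4 + 3 + 3 = 27 ≤ 28, expected clicks 14 + 17 + 9 + 8 + 7 = 55.
Best is slot 7, slot 2, slot 8, slot 1, and slot 5 with total expected clicks 55.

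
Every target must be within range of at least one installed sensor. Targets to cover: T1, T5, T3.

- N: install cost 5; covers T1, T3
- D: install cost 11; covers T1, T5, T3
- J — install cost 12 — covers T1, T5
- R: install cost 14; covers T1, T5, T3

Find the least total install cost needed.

This is a weighted set-cover instance.
The greedy cost-per-new-target heuristic would pick N and D for 16, but a cheaper cover exists.
D alone covers T1, T5, T3 — every target.
Total install cost: 11.
No cover costs less than 11.

11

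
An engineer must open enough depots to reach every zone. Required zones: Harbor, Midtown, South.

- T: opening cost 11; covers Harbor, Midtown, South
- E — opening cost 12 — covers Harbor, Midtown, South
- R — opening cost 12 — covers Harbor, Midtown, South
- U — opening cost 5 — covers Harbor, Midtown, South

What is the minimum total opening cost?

5

This is a weighted set-cover instance.
U alone covers Harbor, Midtown, South — every zone.
Total opening cost: 5.
No cover costs less than 5.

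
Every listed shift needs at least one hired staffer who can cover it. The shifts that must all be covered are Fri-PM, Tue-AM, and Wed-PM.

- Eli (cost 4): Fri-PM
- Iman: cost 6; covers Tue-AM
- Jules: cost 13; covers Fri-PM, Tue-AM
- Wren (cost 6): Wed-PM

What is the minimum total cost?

16

Choose Eli, Iman, and Wren: together they cover Fri-PM, Tue-AM, Wed-PM — every shift.
Total cost: 4 + 6 + 6 = 16.
No cover costs less than 16.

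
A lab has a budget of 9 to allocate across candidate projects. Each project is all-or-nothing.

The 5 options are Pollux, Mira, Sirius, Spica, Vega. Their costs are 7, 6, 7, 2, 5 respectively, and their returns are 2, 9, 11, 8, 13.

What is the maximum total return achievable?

Spica + Vega: cost 2 + 5 = 7 ≤ 9, return 8 + 13 = 21.
Sirius + Spica: cost 7 + 2 = 9 ≤ 9, return 11 + 8 = 19.
Best is Spica and Vega with total return 21.

21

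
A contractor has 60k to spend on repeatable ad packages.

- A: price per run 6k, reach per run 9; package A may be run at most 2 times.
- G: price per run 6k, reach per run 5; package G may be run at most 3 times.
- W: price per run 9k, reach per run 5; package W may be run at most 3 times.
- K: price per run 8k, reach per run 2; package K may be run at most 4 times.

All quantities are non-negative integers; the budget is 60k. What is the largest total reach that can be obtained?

48

A has the best ratio (9/6); taking only A gives at most 2×9 = 18 (stopped by the supply cap of 2).
Mixing does better — 2×A, 3×G, and 3×W: price 57 ≤ 60, reach 2·9 + 3·5 + 3·5 = 48.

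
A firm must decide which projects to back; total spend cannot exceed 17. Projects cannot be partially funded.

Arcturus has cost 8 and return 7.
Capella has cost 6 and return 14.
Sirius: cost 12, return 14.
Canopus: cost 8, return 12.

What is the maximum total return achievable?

This is a 0-1 knapsack instance.
Take Capella and Canopus: cost 6 + 8 = 14 ≤ 17, return 14 + 12 = 26.
No other feasible combination does better.

26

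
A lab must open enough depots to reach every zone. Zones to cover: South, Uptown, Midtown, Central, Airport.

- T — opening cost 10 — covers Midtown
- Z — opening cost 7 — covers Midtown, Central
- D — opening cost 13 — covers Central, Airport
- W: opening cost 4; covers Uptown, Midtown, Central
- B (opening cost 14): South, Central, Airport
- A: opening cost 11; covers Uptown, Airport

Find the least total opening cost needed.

18

This is an integer covering problem.
Choose W and B: together they cover South, Uptown, Midtown, Central, Airport — every zone.
Total opening cost: 4 + 14 = 18.
No cover costs less than 18.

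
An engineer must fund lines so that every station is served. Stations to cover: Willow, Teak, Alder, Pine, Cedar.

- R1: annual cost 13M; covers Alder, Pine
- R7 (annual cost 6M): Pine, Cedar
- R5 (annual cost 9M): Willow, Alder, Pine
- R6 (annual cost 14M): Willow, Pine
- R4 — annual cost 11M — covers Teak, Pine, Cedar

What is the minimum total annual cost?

20

Choose R5 and R4: together they cover Willow, Teak, Alder, Pine, Cedar — every station.
Total annual cost: 9 + 11 = 20.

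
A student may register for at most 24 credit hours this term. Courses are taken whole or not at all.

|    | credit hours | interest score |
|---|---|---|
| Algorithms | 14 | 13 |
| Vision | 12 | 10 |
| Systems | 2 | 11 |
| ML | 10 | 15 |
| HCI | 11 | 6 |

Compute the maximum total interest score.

Take Vision, Systems, and ML: credit hours 12 + 2 + 10 = 24 ≤ 24, interest score 10 + 11 + 15 = 36.
No other feasible combination does better.

36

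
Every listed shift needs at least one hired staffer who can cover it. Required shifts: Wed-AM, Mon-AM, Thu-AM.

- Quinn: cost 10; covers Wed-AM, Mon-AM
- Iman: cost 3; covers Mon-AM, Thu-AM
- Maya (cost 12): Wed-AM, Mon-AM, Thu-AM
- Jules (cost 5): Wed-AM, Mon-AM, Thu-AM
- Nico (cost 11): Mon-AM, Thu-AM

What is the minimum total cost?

5

Jules alone covers Wed-AM, Mon-AM, Thu-AM — every shift.
Total cost: 5.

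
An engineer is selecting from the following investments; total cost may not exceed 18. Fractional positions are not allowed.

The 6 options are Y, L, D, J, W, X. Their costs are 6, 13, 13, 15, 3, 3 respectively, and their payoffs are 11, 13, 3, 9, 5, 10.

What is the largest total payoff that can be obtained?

Allowing fractional choices, the relaxed optimum would be about 32.0, but investments are indivisible.
Y + X: cost 6 + 3 = 9 ≤ 18, payoff 11 + 10 = 21.
Y + W + X: cost 6 + 3 + 3 = 12 ≤ 18, payoff 11 + 5 + 10 = 26.
L + X: cost 13 + 3 = 16 ≤ 18, payoff 13 + 10 = 23.
Best is Y, W, and X with total payoff 26.

26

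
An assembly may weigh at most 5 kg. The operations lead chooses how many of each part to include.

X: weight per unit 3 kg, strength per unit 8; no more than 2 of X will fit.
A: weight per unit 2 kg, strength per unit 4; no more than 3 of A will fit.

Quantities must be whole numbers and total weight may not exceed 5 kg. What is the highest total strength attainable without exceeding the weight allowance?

Take 1×X and 1×A: weight 5 ≤ 5, strength 1·8 + 1·4 = 12.
No other integer combination yields more.

12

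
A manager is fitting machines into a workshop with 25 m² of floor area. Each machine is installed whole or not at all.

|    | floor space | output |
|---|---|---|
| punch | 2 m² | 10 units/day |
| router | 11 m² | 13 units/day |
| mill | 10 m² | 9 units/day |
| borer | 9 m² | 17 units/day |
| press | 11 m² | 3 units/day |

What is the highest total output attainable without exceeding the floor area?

40

punch + router + borer: floor space 2 + 11 + 9 = 22 ≤ 25, output 10 + 13 + 17 = 40.
punch + mill + borer: floor space 2 + 10 + 9 = 21 ≤ 25, output 10 + 9 + 17 = 36.
Best is punch, router, and borer with total output 40.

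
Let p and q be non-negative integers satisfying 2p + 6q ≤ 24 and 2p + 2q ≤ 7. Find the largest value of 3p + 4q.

The continuous relaxation peaks at (0, 3.5) with value 14.00; rounding to a feasible lattice point costs some objective.
(p,q)=(0,3): 2·0+6·3=18≤24, 2·0+2·3=6≤7, objective 12.
(p,q)=(1,2): 2·1+6·2=14≤24, 2·1+2·2=6≤7, objective 11.
The best lattice point is (0,3), giving 12.

12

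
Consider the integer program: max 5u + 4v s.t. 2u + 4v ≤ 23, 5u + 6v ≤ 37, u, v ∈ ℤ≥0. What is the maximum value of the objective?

35

The continuous relaxation peaks at (7.4, 0) with value 37.00; rounding to a feasible lattice point costs some objective.
(u,v)=(7,0) is feasible, giving 35.
(u,v)=(6,1) is feasible, giving 34.
Maximum is 35 at (u,v)=(7,0).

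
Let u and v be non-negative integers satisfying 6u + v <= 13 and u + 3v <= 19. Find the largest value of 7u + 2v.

19

The continuous relaxation peaks at (1.18, 5.94) with value 20.12; rounding to a feasible lattice point costs some objective.
(u,v)=(1,6): 6·1+1·6=12≤13, 1·1+3·6=19≤19, objective 19.
(u,v)=(1,5): 6·1+1·5=11≤13, 1·1+3·5=16≤19, objective 17.
(u,v)=(1,4): 6·1+1·4=10≤13, 1·1+3·4=13≤19, objective 15.
No feasible integer point exceeds 19.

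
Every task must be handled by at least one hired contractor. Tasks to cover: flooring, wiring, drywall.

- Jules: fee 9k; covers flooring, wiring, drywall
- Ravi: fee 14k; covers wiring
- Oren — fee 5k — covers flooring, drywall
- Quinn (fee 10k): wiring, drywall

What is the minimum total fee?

9

The greedy cost-per-new-task heuristic would pick Oren and Jules for 14, but a cheaper cover exists.
Jules alone covers flooring, wiring, drywall — every task.
Total fee: 9.
No cover costs less than 9.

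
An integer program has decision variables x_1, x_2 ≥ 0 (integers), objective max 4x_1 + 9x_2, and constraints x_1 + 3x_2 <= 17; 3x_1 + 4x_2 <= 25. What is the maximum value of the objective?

Relaxing integrality, the LP optimum is 52.40 at (x_1,x_2) = (1.4, 5.2), which is not an integer point.
(x_1,x_2)=(1,5) is feasible, giving 49.
(x_1,x_2)=(0,5) is feasible, giving 45.
(x_1,x_2)=(2,4) is feasible, giving 44.
No feasible integer point exceeds 49.

49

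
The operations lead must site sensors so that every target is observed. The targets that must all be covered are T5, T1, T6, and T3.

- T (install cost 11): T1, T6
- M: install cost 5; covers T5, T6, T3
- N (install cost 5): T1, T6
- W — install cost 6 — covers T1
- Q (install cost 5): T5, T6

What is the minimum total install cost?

10

This is a weighted set-cover instance.
Choose M and N: together they cover T5, T1, T6, T3 — every target.
Total install cost: 5 + 5 = 10.
No cover costs less than 10.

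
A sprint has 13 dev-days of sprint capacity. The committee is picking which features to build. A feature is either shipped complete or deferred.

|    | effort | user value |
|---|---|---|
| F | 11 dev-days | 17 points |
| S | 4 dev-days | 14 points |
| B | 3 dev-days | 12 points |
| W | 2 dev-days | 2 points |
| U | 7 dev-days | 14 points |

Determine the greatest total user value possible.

30

S + U: effort 4 + 7 = 11 ≤ 13, user value 14 + 14 = 28.
S + B + W: effort 4 + 3 + 2 = 9 ≤ 13, user value 14 + 12 + 2 = 28.
S + W + U: effort 4 + 2 + 7 = 13 ≤ 13, user value 14 + 2 + 14 = 30.
Best is S, W, and U with total user value 30.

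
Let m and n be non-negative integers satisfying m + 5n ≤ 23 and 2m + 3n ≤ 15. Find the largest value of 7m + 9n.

51

The continuous relaxation peaks at (7.5, 0) with value 52.50; rounding to a feasible lattice point costs some objective.
(m,n)=(6,1): 1·6+5·1=11≤23, 2·6+3·1=15≤15, objective 51.
(m,n)=(7,0): 1·7+5·0=7≤23, 2·7+3·0=14≤15, objective 49.
(m,n)=(5,1): 1·5+5·1=10≤23, 2·5+3·1=13≤15, objective 44.
(m,n)=(6,0): 1·6+5·0=6≤23, 2·6+3·0=12≤15, objective 42.
No feasible integer point exceeds 51.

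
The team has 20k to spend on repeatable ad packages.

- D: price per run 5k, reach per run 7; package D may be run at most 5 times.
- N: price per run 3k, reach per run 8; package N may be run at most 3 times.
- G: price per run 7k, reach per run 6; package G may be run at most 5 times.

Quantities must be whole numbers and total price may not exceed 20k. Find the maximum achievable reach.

38

1×D and 3×N: price 14 ≤ 20, reach 1·7 + 3·8 = 31.
2×D and 3×N: price 19 ≤ 20, reach 2·7 + 3·8 = 38.
Best is 38.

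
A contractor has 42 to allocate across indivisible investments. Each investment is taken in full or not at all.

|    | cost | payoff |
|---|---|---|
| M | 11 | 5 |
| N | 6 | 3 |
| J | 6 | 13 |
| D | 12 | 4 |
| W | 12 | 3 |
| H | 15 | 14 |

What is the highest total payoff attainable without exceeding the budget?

Allowing fractional choices, the relaxed optimum would be about 36.3, but investments are indivisible.
N + J + D + H: cost 6 + 6 + 12 + 15 = 39 ≤ 42, payoff 3 + 13 + 4 + 14 = 34.
M + N + J + H: cost 11 + 6 + 6 + 15 = 38 ≤ 42, payoff 5 + 3 + 13 + 14 = 35.
Best is M, N, J, and H with total payoff 35.

35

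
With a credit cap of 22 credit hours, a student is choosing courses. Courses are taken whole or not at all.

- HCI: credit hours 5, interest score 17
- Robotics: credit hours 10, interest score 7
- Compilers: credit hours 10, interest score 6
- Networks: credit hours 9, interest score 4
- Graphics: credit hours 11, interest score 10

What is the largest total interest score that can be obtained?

27

Take HCI and Graphics: credit hours 5 + 11 = 16 ≤ 22, interest score 17 + 10 = 27.
No other feasible combination does better.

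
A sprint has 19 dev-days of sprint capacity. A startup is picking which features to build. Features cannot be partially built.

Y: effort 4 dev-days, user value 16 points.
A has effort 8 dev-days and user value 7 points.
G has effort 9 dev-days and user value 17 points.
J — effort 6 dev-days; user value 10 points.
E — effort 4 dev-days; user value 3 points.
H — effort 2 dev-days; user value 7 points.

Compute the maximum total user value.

43

Allowing fractional choices, the relaxed optimum would be about 46.7, but features are indivisible.
Y + G + E + H: effort 4 + 9 + 4 + 2 = 19 ≤ 19, user value 16 + 17 + 3 + 7 = 43.
Y + G + J: effort 4 + 9 + 6 = 19 ≤ 19, user value 16 + 17 + 10 = 43.
Y + G + H: effort 4 + 9 + 2 = 15 ≤ 19, user value 16 + 17 + 7 = 40.
The maximum user value is 43; one optimal choice is Y, G, and J.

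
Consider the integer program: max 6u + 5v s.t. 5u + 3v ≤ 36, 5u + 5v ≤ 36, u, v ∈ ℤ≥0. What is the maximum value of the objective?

42

(u,v)=(7,0) is feasible, giving 42.
(u,v)=(6,1) is feasible, giving 41.
(u,v)=(6,0) is feasible, giving 36.
No feasible integer point exceeds 42.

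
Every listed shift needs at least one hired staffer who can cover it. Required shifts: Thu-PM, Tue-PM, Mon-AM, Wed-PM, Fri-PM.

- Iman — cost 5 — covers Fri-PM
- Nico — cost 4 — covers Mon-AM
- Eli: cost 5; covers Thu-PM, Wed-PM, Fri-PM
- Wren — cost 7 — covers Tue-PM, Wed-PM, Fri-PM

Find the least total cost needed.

Choose Nico, Eli, and Wren: together they cover Thu-PM, Tue-PM, Mon-AM, Wed-PM, Fri-PM — every shift.
Total cost: 4 + 5 + 7 = 16.

16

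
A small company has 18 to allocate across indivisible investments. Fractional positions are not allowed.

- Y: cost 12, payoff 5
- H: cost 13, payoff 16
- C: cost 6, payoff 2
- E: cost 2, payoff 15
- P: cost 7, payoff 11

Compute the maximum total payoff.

31

Take H and E: cost 13 + 2 = 15 ≤ 18, payoff 16 + 15 = 31.
No other feasible combination does better.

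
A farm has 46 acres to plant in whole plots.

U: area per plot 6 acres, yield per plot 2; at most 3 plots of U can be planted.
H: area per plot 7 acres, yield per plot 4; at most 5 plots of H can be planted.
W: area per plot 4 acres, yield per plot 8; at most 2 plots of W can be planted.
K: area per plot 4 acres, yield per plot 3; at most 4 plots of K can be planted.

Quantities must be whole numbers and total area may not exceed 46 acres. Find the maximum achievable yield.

Take 3×H, 2×W, and 4×K: area 45 ≤ 46, yield 3·4 + 2·8 + 4·3 = 40.
W has the best ratio (8/4) and is taken to its limit of 2; remaining capacity is filled optimally with the others.

40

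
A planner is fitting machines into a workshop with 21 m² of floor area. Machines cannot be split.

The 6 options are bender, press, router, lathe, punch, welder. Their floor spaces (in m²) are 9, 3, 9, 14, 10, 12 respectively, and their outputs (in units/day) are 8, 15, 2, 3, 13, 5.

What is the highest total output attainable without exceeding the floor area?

Allowing fractional choices, the relaxed optimum would be about 35.1, but machines are indivisible.
bender + press + router: floor space 9 + 3 + 9 = 21 ≤ 21, output 8 + 15 + 2 = 25.
press + punch: floor space 3 + 10 = 13 ≤ 21, output 15 + 13 = 28.
Best is press and punch with total output 28.

28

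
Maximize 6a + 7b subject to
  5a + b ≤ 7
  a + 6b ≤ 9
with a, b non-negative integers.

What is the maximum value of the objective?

(a,b)=(1,1): 5·1+1·1=6≤7, 1·1+6·1=7≤9, objective 13.
(a,b)=(0,1): 5·0+1·1=1≤7, 1·0+6·1=6≤9, objective 7.
The best lattice point is (1,1), giving 13.

13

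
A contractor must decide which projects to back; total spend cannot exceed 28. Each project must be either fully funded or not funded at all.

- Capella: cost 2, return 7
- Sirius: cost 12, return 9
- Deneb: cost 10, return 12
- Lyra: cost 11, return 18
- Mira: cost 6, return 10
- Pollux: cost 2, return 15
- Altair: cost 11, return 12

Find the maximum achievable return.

52

Take Capella, Deneb, Lyra, and Pollux: cost 2 + 10 + 11 + 2 = 25 ≤ 28, return 7 + 12 + 18 + 15 = 52.
No feasible combination exceeds this.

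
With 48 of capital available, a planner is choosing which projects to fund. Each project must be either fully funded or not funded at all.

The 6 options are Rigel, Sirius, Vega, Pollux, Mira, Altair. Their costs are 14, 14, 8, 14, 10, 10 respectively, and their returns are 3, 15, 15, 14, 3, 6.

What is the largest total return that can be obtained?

Sirius + Vega + Pollux + Mira: cost 14 + 8 + 14 + 10 = 46 ≤ 48, return 15 + 15 + 14 + 3 = 47.
Sirius + Vega + Pollux + Altair: cost 14 + 8 + 14 + 10 = 46 ≤ 48, return 15 + 15 + 14 + 6 = 50.
Sirius + Vega + Pollux: cost 14 + 8 + 14 = 36 ≤ 48, return 15 + 15 + 14 = 44.
Best is Sirius, Vega, Pollux, and Altair with total return 50.

50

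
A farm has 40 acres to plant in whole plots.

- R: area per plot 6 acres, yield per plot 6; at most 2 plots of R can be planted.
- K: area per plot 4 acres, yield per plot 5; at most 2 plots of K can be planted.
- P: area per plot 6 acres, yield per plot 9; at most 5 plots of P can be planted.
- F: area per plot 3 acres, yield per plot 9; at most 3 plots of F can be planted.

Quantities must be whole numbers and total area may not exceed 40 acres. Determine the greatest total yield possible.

This is a bounded integer knapsack.
5×P and 3×F: area 39 ≤ 40, yield 5·9 + 3·9 = 72.
1×R, 4×P, and 3×F: area 39 ≤ 40, yield 1·6 + 4·9 + 3·9 = 69.
Best is 72.

72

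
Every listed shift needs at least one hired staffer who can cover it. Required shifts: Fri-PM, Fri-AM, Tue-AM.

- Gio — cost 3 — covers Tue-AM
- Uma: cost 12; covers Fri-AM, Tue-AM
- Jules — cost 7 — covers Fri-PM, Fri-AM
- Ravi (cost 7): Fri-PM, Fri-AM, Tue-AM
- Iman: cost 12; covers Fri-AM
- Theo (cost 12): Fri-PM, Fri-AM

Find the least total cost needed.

Ravi alone covers Fri-PM, Fri-AM, Tue-AM — every shift.
Total cost: 7.
No cover costs less than 7.

7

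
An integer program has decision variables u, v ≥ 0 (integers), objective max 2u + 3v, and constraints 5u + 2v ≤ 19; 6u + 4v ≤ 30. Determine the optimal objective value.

21

(u,v)=(0,7) is feasible, giving 21.
(u,v)=(1,6) is feasible, giving 20.
(u,v)=(0,6) is feasible, giving 18.
The best lattice point is (0,7), giving 21.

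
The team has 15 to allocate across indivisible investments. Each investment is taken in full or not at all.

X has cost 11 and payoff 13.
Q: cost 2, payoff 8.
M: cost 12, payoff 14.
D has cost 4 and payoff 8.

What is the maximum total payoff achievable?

This is a 0-1 knapsack instance.
Take Q and M: cost 2 + 12 = 14 ≤ 15, payoff 8 + 14 = 22.
No other feasible combination does better.

22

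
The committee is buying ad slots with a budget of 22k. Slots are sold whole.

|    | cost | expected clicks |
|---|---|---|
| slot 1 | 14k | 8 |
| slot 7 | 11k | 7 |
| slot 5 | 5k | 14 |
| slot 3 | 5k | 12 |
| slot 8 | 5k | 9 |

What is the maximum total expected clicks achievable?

Allowing fractional choices, the relaxed optimum would be about 39.5, but ad slots are indivisible.
slot 5 + slot 3 + slot 8: cost 5 + 5 + 5 = 15 ≤ 22, expected clicks 14 + 12 + 9 = 35.
slot 7 + slot 5 + slot 3: cost 11 + 5 + 5 = 21 ≤ 22, expected clicks 7 + 14 + 12 = 33.
Best is slot 5, slot 3, and slot 8 with total expected clicks 35.

35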